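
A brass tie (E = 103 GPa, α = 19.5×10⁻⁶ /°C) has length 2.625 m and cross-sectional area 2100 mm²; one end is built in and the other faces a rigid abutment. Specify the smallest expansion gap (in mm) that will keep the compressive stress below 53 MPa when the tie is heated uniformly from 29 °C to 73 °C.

g ≈ 0.902 mm

With no wall the tie would lengthen by αΔT L = 19.5×10⁻⁶ × 44 × 2625 = 2.252 mm.
At the allowable stress the elastic shortening the wall may impose is σL/E = 53 × 2625 / (103×10³) = 1.351 mm.
So the gap has to take up the difference, g_min = δ_free − σL/E = 2.252 − 1.351 = 0.9015 mm.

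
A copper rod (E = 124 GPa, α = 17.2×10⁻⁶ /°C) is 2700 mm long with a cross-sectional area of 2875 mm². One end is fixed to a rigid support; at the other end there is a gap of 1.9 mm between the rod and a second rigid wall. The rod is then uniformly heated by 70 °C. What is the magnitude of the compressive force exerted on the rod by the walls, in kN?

Unrestrained expansion: δ_free = αΔT L = 17.2×10⁻⁶ × 70 × 2700 = 3.251 mm.
The gap closes (δ_free > 1.9 mm) and the wall then resists a further 3.251 − 1.9 = 1.351 mm of expansion.
So σ = E(δ_free − g)/L = 124×10³ × 1.351/2700 = 62.04 MPa.
P = σA = 62.04 × 2875 = 178.4 kN.

P ≈ 178 kN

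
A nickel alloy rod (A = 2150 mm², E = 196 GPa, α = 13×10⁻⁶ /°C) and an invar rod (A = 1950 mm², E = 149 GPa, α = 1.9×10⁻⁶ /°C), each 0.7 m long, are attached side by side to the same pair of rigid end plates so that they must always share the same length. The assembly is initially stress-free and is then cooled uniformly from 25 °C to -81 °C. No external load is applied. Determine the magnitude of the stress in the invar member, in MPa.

σ ≈ 104 MPa (compressive)

The nickel alloy has the larger α, so on cooling it would change length more than the invar if both were free. The rigid plates force a common final length, so the nickel alloy is put into tension and the invar into compression, with equal and opposite forces P (no external load).
Setting the final lengths equal and cancelling L: (α₁ − α₂)ΔT = P/(A₁E₁) + P/(A₂E₂).
|α₁ − α₂|·ΔT = 11.1×10⁻⁶ × 106 = 0.001177.
1/(A₁E₁) + 1/(A₂E₂) = 1/(2150×196×10³) + 1/(1950×149×10³) = 5.815×10⁻⁹ N⁻¹.
P = 0.001177 / 5.815×10⁻⁹ = 202300 N = 202.3 kN.
σ_{invar} = P/A₂ = 202300/1950 = 103.8 MPa, compressive.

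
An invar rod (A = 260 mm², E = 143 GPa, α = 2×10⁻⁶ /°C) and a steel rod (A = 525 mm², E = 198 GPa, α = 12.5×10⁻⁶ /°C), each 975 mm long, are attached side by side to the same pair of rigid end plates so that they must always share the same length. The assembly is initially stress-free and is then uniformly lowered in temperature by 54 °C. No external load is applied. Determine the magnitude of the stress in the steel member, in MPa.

σ ≈ 29.6 MPa (tensile)

Equilibrium of a rigid end plate with no external load gives equal and opposite internal forces ±P in the two members. Since α_{steel} > α_{invar}, cooling drives the steel into tension and the invar into compression.
Compatibility of the two members (thermal + elastic change equal): (α₁ − α₂)ΔT = P·[1/(A₁E₁) + 1/(A₂E₂)].
|α₁ − α₂|·ΔT = 10.5×10⁻⁶ × 54 = 0.000567.
1/(A₁E₁) + 1/(A₂E₂) = 1/(260×143×10³) + 1/(525×198×10³) = 3.652×10⁻⁸ N⁻¹.
P = 0.000567 / 3.652×10⁻⁸ = 15530 N = 15.53 kN.
σ_{steel} = P/A₂ = 15530/525 = 29.58 MPa, tensile.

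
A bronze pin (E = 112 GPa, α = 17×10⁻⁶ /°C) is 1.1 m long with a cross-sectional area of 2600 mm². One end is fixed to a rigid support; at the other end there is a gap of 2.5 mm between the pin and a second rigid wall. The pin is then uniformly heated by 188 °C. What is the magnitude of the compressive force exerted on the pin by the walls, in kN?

Free thermal elongation = αΔT L = 17×10⁻⁶ × 188 × 1100 = 3.516 mm.
This exceeds the 2.5 mm gap, so the wall pushes back. The portion of expansion that must be recovered elastically is δ_free − gap = 3.516 − 2.5 = 1.016 mm.
That suppressed elongation corresponds to σ = E·Δ/L = 112×10³ × 1.016/1100 = 103.4 MPa.
Force on the wall = σA = 103.4 × 2600 mm² = 268.9 kN.

P ≈ 269 kN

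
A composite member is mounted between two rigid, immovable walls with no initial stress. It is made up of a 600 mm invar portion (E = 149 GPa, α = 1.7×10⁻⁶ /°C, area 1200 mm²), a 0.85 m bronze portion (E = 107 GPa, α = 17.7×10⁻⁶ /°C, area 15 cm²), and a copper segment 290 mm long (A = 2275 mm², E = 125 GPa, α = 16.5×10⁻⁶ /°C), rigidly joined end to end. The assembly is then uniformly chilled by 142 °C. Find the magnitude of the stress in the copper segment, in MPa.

With the walls removed the bar would change length by δ_free = Σ αᵢΔT Lᵢ = 1.7×10⁻⁶×142×600 + 17.7×10⁻⁶×142×850 + 16.5×10⁻⁶×142×290 = 2.961 mm.
Since the ends are fixed, an axial force P builds up, equal in every segment, with P · Σ Lᵢ/(AᵢEᵢ) = δ_free.
Σ Lᵢ/(AᵢEᵢ) = 600/(1200×149×10³) + 850/(1500×107×10³) + 290/(2275×125×10³) = 9.671×10⁻⁶ mm/N.
So P = 2.961 / 9.671×10⁻⁶ = 306.1 kN, tensile.
σ_{copper} = P / A = 306100 / 2275 = 134.6 MPa.

σ ≈ 135 MPa (tensile)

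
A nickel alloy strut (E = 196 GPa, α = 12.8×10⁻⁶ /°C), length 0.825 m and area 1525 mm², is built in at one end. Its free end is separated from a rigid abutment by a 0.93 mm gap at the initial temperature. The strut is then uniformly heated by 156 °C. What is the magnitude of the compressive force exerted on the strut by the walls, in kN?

Free thermal elongation = αΔT L = 12.8×10⁻⁶ × 156 × 825 = 1.647 mm.
The gap closes (δ_free > 0.93 mm) and the wall then resists a further 1.647 − 0.93 = 0.7174 mm of expansion.
Compatibility: PL/(AE) = 0.7174 mm, so σ = P/A = E × (0.7174/825) = 170.4 MPa.
Force on the wall = σA = 170.4 × 1525 mm² = 259.9 kN.

P ≈ 260 kN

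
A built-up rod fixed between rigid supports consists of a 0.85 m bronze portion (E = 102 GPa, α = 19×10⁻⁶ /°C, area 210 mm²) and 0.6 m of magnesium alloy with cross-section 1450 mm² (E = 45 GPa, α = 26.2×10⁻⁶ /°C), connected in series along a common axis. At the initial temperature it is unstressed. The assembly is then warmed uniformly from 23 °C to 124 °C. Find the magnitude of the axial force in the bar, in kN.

Free thermal expansion of the whole bar: Σ αᵢΔT Lᵢ = 19×10⁻⁶×101×850 + 26.2×10⁻⁶×101×600 = 3.219 mm.
The walls prevent any net length change, so an axial force P (same in every segment) develops. Compatibility: P · Σ Lᵢ/(AᵢEᵢ) = δ_free.
Σ Lᵢ/(AᵢEᵢ) = 850/(210×102×10³) + 600/(1450×45×10³) = 4.888×10⁻⁵ mm/N.
P = 3.219 / 4.888×10⁻⁵ = 65860 N = 65.86 kN, compressive.

P ≈ 65.9 kN (compressive)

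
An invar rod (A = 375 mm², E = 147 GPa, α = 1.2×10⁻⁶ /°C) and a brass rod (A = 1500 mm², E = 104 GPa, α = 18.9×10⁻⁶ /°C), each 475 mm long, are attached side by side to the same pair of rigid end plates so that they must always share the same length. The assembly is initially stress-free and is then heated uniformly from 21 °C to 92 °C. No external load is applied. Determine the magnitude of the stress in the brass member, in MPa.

The brass has the larger α, so on heating it would change length more than the invar if both were free. The rigid plates force a common final length, so the brass is put into compression and the invar into tension, with equal and opposite forces P (no external load).
Equating the net (thermal + elastic) strains gives |α₁ − α₂|·ΔT = P·[1/(A₁E₁) + 1/(A₂E₂)].
|α₁ − α₂|·ΔT = 17.7×10⁻⁶ × 71 = 0.001257.
1/(A₁E₁) + 1/(A₂E₂) = 1/(375×147×10³) + 1/(1500×104×10³) = 2.455×10⁻⁸ N⁻¹.
So P = 0.001257 / 2.455×10⁻⁸ = 51.19 kN.
σ_{brass} = P/A₂ = 51190/1500 = 34.13 MPa, compressive.

σ ≈ 34.1 MPa (compressive)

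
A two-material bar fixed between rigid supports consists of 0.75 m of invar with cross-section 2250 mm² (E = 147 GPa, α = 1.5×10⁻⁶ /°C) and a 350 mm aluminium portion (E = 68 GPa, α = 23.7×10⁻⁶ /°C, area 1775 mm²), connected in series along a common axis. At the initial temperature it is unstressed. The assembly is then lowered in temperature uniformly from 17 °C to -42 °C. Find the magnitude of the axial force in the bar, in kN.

With the walls removed the bar would change length by δ_free = Σ αᵢΔT Lᵢ = 1.5×10⁻⁶×59×750 + 23.7×10⁻⁶×59×350 = 0.5558 mm.
The walls prevent any net length change, so an axial force P (same in every segment) develops. Compatibility: P · Σ Lᵢ/(AᵢEᵢ) = δ_free.
The series flexibility is Σ Lᵢ/(AᵢEᵢ) = 750/(2250×147×10³) + 350/(1775×68×10³) = 5.167×10⁻⁶ mm/N.
P = 0.5558 / 5.167×10⁻⁶ = 107600 N = 107.6 kN, tensile.

P ≈ 108 kN (tensile)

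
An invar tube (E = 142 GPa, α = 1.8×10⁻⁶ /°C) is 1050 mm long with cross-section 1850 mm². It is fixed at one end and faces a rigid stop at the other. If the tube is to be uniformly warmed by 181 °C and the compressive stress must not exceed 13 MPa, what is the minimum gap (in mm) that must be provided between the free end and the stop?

With no wall the tube would lengthen by αΔT L = 1.8×10⁻⁶ × 181 × 1050 = 0.3421 mm.
At the allowable stress the elastic shortening the wall may impose is σL/E = 13 × 1050 / (142×10³) = 0.09613 mm.
So the gap has to take up the difference, g_min = δ_free − σL/E = 0.3421 − 0.09613 = 0.246 mm.

g ≈ 0.246 mm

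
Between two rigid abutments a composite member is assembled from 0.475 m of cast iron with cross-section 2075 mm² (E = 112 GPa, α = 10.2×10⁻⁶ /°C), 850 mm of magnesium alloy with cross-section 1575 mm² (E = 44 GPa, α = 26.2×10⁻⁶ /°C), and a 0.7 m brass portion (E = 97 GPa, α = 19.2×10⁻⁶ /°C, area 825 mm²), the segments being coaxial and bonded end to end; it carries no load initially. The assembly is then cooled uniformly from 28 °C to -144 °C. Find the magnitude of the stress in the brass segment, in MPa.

σ ≈ 367 MPa (tensile)

Free thermal contraction of the whole bar: Σ αᵢΔT Lᵢ = 10.2×10⁻⁶×172×475 + 26.2×10⁻⁶×172×850 + 19.2×10⁻⁶×172×700 = 6.975 mm.
Since the ends are fixed, an axial force P builds up, equal in every segment, with P · Σ Lᵢ/(AᵢEᵢ) = δ_free.
The series flexibility is Σ Lᵢ/(AᵢEᵢ) = 475/(2075×112×10³) + 850/(1575×44×10³) + 700/(825×97×10³) = 2.306×10⁻⁵ mm/N.
Hence P = δ_free / Σ(L/AE) = 6.975/2.306×10⁻⁵ = 302.5 kN (tensile).
σ_{brass} = P / A = 302500 / 825 = 366.7 MPa.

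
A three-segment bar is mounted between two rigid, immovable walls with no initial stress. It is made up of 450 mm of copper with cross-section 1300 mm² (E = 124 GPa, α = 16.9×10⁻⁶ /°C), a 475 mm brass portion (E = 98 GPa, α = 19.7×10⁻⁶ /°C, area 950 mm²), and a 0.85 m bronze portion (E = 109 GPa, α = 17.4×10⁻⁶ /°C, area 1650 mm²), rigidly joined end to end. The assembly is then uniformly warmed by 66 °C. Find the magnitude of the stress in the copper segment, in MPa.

If the supports were absent, the total length change would be Σ αᵢΔT Lᵢ = 16.9×10⁻⁶×66×450 + 19.7×10⁻⁶×66×475 + 17.4×10⁻⁶×66×850 = 2.096 mm.
The rigid supports impose zero overall length change; the single axial force P common to all segments must satisfy P Σ Lᵢ/(AᵢEᵢ) = δ_free.
Σ Lᵢ/(AᵢEᵢ) = 450/(1300×124×10³) + 475/(950×98×10³) + 850/(1650×109×10³) = 1.262×10⁻⁵ mm/N.
Hence P = δ_free / Σ(L/AE) = 2.096/1.262×10⁻⁵ = 166.1 kN (compressive).
σ_{copper} = P / A = 166100 / 1300 = 127.7 MPa.

σ ≈ 128 MPa (compressive)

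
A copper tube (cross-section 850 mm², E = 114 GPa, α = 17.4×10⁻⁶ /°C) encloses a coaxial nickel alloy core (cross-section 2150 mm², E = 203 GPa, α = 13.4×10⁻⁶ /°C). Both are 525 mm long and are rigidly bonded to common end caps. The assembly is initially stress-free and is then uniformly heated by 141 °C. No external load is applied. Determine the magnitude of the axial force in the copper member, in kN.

P ≈ 44.7 kN (compressive in the copper)

Equilibrium of a rigid end plate with no external load gives equal and opposite internal forces ±P in the two members. Since α_{copper} > α_{nickel alloy}, heating drives the copper into compression and the nickel alloy into tension.
Equating the net (thermal + elastic) strains gives |α₁ − α₂|·ΔT = P·[1/(A₁E₁) + 1/(A₂E₂)].
|α₁ − α₂|·ΔT = 4×10⁻⁶ × 141 = 0.000564.
1/(A₁E₁) + 1/(A₂E₂) = 1/(850×114×10³) + 1/(2150×203×10³) = 1.261×10⁻⁸ N⁻¹.
So P = 0.000564 / 1.261×10⁻⁸ = 44.72 kN.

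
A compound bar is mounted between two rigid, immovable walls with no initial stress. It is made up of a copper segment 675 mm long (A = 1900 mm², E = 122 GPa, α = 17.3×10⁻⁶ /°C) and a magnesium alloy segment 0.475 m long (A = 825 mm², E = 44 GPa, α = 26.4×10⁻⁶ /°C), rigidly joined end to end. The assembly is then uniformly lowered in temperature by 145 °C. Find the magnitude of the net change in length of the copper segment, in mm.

|ΔL| ≈ 1.05 mm

With the walls removed the bar would change length by δ_free = Σ αᵢΔT Lᵢ = 17.3×10⁻⁶×145×675 + 26.4×10⁻⁶×145×475 = 3.512 mm.
The walls prevent any net length change, so an axial force P (same in every segment) develops. Compatibility: P · Σ Lᵢ/(AᵢEᵢ) = δ_free.
The series flexibility is Σ Lᵢ/(AᵢEᵢ) = 675/(1900×122×10³) + 475/(825×44×10³) = 1.6×10⁻⁵ mm/N.
So P = 3.512 / 1.6×10⁻⁵ = 219.5 kN, tensile.
For the copper segment, free thermal change = 17.3×10⁻⁶×145×675 = 1.693 mm and elastic change from P = 219500×675/(1900×122×10³) = 0.6392 mm; these oppose, so the net change is 1.05 mm (segment shortens).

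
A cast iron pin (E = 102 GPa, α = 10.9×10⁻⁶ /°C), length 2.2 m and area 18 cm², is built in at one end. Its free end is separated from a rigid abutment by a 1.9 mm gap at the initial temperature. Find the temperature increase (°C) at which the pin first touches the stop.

The gap closes when αΔT L = 1.9 mm, since the pin is still unstressed at that instant.
ΔT = 1.9 / (10.9×10⁻⁶ × 2200) = 79.23 °C.

ΔT ≈ 79.2 °C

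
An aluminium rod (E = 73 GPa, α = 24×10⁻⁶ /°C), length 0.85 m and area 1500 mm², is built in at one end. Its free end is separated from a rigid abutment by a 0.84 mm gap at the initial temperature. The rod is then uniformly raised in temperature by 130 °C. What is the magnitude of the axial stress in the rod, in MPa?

σ ≈ 156 MPa (compressive)

Unrestrained expansion: δ_free = αΔT L = 24×10⁻⁶ × 130 × 850 = 2.652 mm.
This exceeds the 0.84 mm gap, so the wall pushes back. The portion of expansion that must be recovered elastically is δ_free − gap = 2.652 − 0.84 = 1.812 mm.
Compatibility: PL/(AE) = 1.812 mm, so σ = P/A = E × (1.812/850) = 155.6 MPa.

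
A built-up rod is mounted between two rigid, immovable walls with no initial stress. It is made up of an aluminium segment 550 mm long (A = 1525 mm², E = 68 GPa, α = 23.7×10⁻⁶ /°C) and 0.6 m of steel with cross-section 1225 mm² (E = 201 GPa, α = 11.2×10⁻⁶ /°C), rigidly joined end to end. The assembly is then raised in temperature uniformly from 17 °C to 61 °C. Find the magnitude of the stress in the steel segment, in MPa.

σ ≈ 91.7 MPa (compressive)

Free thermal expansion of the whole bar: Σ αᵢΔT Lᵢ = 23.7×10⁻⁶×44×550 + 11.2×10⁻⁶×44×600 = 0.8692 mm.
The rigid supports impose zero overall length change; the single axial force P common to all segments must satisfy P Σ Lᵢ/(AᵢEᵢ) = δ_free.
Σ Lᵢ/(AᵢEᵢ) = 550/(1525×68×10³) + 600/(1225×201×10³) = 7.741×10⁻⁶ mm/N.
P = 0.8692 / 7.741×10⁻⁶ = 112300 N = 112.3 kN, compressive.
σ_{steel} = P / A = 112300 / 1225 = 91.67 MPa.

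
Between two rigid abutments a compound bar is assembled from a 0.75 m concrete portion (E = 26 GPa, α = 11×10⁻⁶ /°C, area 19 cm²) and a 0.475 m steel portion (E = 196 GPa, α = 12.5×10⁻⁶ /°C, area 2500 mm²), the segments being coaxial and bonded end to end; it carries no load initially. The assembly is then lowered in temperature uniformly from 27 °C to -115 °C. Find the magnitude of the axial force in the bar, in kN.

P ≈ 125 kN (tensile)

With the walls removed the bar would change length by δ_free = Σ αᵢΔT Lᵢ = 11×10⁻⁶×142×750 + 12.5×10⁻⁶×142×475 = 2.015 mm.
The walls prevent any net length change, so an axial force P (same in every segment) develops. Compatibility: P · Σ Lᵢ/(AᵢEᵢ) = δ_free.
Σ Lᵢ/(AᵢEᵢ) = 750/(1900×26×10³) + 475/(2500×196×10³) = 1.615×10⁻⁵ mm/N.
So P = 2.015 / 1.615×10⁻⁵ = 124.7 kN, tensile.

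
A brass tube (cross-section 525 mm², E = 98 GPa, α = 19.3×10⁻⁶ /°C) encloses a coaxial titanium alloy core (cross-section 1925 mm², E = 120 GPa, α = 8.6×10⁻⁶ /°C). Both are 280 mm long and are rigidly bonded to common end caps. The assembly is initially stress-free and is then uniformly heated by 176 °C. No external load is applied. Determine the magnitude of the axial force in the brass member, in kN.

Both members must finish at the same length. With the larger α, the brass tends to over-expand; the plates restrain it, putting the brass in compression and the titanium alloy in tension. With no external load the two internal forces are equal and opposite, magnitude P.
Equating the net (thermal + elastic) strains gives |α₁ − α₂|·ΔT = P·[1/(A₁E₁) + 1/(A₂E₂)].
|α₁ − α₂|·ΔT = 10.7×10⁻⁶ × 176 = 0.001883.
1/(A₁E₁) + 1/(A₂E₂) = 1/(525×98×10³) + 1/(1925×120×10³) = 2.377×10⁻⁸ N⁻¹.
P = 0.001883 / 2.377×10⁻⁸ = 79240 N = 79.24 kN.

P ≈ 79.2 kN (compressive in the brass)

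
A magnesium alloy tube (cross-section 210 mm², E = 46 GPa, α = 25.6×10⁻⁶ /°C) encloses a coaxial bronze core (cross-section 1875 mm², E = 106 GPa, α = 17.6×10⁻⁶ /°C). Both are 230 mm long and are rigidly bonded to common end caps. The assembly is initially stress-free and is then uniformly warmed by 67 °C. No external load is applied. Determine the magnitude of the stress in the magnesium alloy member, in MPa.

σ ≈ 23.5 MPa (compressive)

The magnesium alloy has the larger α, so on heating it would change length more than the bronze if both were free. The rigid plates force a common final length, so the magnesium alloy is put into compression and the bronze into tension, with equal and opposite forces P (no external load).
Equating the net (thermal + elastic) strains gives |α₁ − α₂|·ΔT = P·[1/(A₁E₁) + 1/(A₂E₂)].
|α₁ − α₂|·ΔT = 8×10⁻⁶ × 67 = 0.000536.
1/(A₁E₁) + 1/(A₂E₂) = 1/(210×46×10³) + 1/(1875×106×10³) = 1.086×10⁻⁷ N⁻¹.
So P = 0.000536 / 1.086×10⁻⁷ = 4.938 kN.
σ_{magnesium alloy} = P/A₁ = 4938/210 = 23.51 MPa, compressive.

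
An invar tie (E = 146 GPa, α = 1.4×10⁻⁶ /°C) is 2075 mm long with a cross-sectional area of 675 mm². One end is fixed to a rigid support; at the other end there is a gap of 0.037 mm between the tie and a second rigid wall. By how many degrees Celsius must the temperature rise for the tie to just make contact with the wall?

The gap closes when αΔT L = 0.037 mm, since the tie is still unstressed at that instant.
ΔT = 0.037 / (1.4×10⁻⁶ × 2075) = 12.74 °C.

ΔT ≈ 12.7 °C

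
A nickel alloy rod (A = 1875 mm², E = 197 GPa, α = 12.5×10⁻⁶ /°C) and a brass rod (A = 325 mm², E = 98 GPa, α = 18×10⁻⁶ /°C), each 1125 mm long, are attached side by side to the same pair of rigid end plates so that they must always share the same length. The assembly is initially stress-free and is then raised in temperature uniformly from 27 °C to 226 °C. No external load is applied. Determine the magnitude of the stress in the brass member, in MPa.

Both members must finish at the same length. With the larger α, the brass tends to over-expand; the plates restrain it, putting the brass in compression and the nickel alloy in tension. With no external load the two internal forces are equal and opposite, magnitude P.
Compatibility of the two members (thermal + elastic change equal): (α₁ − α₂)ΔT = P·[1/(A₁E₁) + 1/(A₂E₂)].
|α₁ − α₂|·ΔT = 5.5×10⁻⁶ × 199 = 0.001094.
1/(A₁E₁) + 1/(A₂E₂) = 1/(1875×197×10³) + 1/(325×98×10³) = 3.41×10⁻⁸ N⁻¹.
So P = 0.001094 / 3.41×10⁻⁸ = 32.09 kN.
σ_{brass} = P/A₂ = 32090/325 = 98.75 MPa, compressive.

σ ≈ 98.7 MPa (compressive)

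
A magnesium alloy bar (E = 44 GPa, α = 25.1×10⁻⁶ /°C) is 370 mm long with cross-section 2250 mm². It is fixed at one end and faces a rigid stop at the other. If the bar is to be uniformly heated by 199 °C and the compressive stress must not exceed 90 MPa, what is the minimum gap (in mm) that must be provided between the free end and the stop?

g ≈ 1.09 mm

Free expansion if unrestrained: δ_free = αΔT L = 25.1×10⁻⁶ × 199 × 370 = 1.848 mm.
A stress of 90 MPa corresponds to the wall pushing the bar back by σL/E = 90×370/(44×10³) = 0.7568 mm.
The gap must absorb the remainder: g_min = 1.848 − 0.7568 = 1.091 mm.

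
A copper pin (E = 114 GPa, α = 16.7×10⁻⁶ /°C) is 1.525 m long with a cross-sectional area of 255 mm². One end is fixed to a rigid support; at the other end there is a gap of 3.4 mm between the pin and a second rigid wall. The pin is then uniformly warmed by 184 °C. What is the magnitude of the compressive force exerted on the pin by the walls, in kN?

Unrestrained expansion: δ_free = αΔT L = 16.7×10⁻⁶ × 184 × 1525 = 4.686 mm.
After closing the 3.4 mm clearance, 4.686 − 3.4 = 1.286 mm of expansion remains to be suppressed by the wall.
That suppressed elongation corresponds to σ = E·Δ/L = 114×10³ × 1.286/1525 = 96.14 MPa.
Force on the wall = σA = 96.14 × 255 mm² = 24.51 kN.

P ≈ 24.5 kN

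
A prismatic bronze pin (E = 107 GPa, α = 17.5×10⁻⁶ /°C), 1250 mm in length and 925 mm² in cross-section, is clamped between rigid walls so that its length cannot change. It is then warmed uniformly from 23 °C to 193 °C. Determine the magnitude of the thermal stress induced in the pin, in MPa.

The supports are rigid, so the total axial strain is zero. The restrained thermal strain is ε = αΔT = 17.5×10⁻⁶ × 170 = 2975×10⁻⁶.
The stress required to suppress this strain is σ = Eε = 107×10³ × 2975×10⁻⁶ = 318.3 MPa, compressive since the pin is trying to expand.

σ ≈ 318 MPa (compressive)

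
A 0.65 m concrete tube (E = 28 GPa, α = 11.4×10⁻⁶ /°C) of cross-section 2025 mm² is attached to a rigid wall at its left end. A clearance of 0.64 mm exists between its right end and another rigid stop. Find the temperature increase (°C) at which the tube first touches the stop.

ΔT ≈ 86.4 °C

The gap closes when αΔT L = 0.64 mm, since the tube is still unstressed at that instant.
So ΔT = g/(αL) = 0.64/(11.4×10⁻⁶ × 650) = 86.37 °C.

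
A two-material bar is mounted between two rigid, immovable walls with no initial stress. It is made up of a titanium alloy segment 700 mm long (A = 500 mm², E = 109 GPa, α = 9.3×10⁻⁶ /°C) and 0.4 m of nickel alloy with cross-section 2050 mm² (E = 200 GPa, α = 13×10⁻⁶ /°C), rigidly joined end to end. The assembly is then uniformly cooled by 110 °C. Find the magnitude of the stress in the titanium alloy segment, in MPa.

Free thermal contraction of the whole bar: Σ αᵢΔT Lᵢ = 9.3×10⁻⁶×110×700 + 13×10⁻⁶×110×400 = 1.288 mm.
The rigid supports impose zero overall length change; the single axial force P common to all segments must satisfy P Σ Lᵢ/(AᵢEᵢ) = δ_free.
Σ Lᵢ/(AᵢEᵢ) = 700/(500×109×10³) + 400/(2050×200×10³) = 1.382×10⁻⁵ mm/N.
Hence P = δ_free / Σ(L/AE) = 1.288/1.382×10⁻⁵ = 93.21 kN (tensile).
σ_{titanium alloy} = P / A = 93210 / 500 = 186.4 MPa.

σ ≈ 186 MPa (tensile)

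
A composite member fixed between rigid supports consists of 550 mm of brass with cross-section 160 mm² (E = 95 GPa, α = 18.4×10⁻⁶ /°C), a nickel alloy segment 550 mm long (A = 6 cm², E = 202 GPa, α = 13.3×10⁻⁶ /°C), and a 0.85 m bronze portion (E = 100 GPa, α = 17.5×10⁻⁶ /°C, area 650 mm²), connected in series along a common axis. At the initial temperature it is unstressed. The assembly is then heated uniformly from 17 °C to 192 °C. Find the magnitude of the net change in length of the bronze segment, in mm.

If the supports were absent, the total length change would be Σ αᵢΔT Lᵢ = 18.4×10⁻⁶×175×550 + 13.3×10⁻⁶×175×550 + 17.5×10⁻⁶×175×850 = 5.654 mm.
Since the ends are fixed, an axial force P builds up, equal in every segment, with P · Σ Lᵢ/(AᵢEᵢ) = δ_free.
The series flexibility is Σ Lᵢ/(AᵢEᵢ) = 550/(160×95×10³) + 550/(600×202×10³) + 850/(650×100×10³) = 5.38×10⁻⁵ mm/N.
P = 5.654 / 5.38×10⁻⁵ = 105100 N = 105.1 kN, compressive.
For the bronze segment, free thermal change = 17.5×10⁻⁶×175×850 = 2.603 mm and elastic change from P = 105100×850/(650×100×10³) = 1.374 mm; these oppose, so the net change is 1.23 mm (segment lengthens).

|ΔL| ≈ 1.23 mm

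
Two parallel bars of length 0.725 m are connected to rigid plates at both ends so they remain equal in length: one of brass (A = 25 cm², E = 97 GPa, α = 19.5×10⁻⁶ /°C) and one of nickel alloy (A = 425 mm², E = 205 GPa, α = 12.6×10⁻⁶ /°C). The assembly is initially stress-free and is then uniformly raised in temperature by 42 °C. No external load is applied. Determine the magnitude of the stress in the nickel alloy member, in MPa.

σ ≈ 43.7 MPa (tensile)

Both members must finish at the same length. With the larger α, the brass tends to over-expand; the plates restrain it, putting the brass in compression and the nickel alloy in tension. With no external load the two internal forces are equal and opposite, magnitude P.
Equating the net (thermal + elastic) strains gives |α₁ − α₂|·ΔT = P·[1/(A₁E₁) + 1/(A₂E₂)].
|α₁ − α₂|·ΔT = 6.9×10⁻⁶ × 42 = 0.0002898.
1/(A₁E₁) + 1/(A₂E₂) = 1/(2500×97×10³) + 1/(425×205×10³) = 1.56×10⁻⁸ N⁻¹.
So P = 0.0002898 / 1.56×10⁻⁸ = 18.58 kN.
σ_{nickel alloy} = P/A₂ = 18580/425 = 43.71 MPa, tensile.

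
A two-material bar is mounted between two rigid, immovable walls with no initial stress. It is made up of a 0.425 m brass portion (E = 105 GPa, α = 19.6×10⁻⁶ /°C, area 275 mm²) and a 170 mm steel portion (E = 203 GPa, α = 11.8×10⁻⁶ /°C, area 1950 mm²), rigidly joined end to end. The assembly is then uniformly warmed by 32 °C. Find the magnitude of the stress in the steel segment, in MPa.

σ ≈ 11.2 MPa (compressive)

If the supports were absent, the total length change would be Σ αᵢΔT Lᵢ = 19.6×10⁻⁶×32×425 + 11.8×10⁻⁶×32×170 = 0.3308 mm.
Since the ends are fixed, an axial force P builds up, equal in every segment, with P · Σ Lᵢ/(AᵢEᵢ) = δ_free.
Σ Lᵢ/(AᵢEᵢ) = 425/(275×105×10³) + 170/(1950×203×10³) = 1.515×10⁻⁵ mm/N.
So P = 0.3308 / 1.515×10⁻⁵ = 21.83 kN, compressive.
σ_{steel} = P / A = 21830 / 1950 = 11.2 MPa.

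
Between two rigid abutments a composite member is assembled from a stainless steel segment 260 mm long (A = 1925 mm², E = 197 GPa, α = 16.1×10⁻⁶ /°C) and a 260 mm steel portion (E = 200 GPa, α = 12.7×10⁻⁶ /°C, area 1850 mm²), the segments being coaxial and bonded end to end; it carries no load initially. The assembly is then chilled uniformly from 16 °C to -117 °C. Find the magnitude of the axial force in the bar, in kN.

Free thermal contraction of the whole bar: Σ αᵢΔT Lᵢ = 16.1×10⁻⁶×133×260 + 12.7×10⁻⁶×133×260 = 0.9959 mm.
The rigid supports impose zero overall length change; the single axial force P common to all segments must satisfy P Σ Lᵢ/(AᵢEᵢ) = δ_free.
Σ Lᵢ/(AᵢEᵢ) = 260/(1925×197×10³) + 260/(1850×200×10³) = 1.388×10⁻⁶ mm/N.
P = 0.9959 / 1.388×10⁻⁶ = 717300 N = 717.3 kN, tensile.

P ≈ 717 kN (tensile)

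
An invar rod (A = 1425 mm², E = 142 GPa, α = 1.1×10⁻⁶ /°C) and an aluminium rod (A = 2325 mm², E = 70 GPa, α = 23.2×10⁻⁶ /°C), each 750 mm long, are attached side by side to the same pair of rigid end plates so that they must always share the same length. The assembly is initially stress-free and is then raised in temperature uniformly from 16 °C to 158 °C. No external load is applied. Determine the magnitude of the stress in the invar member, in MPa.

σ ≈ 199 MPa (tensile)

The aluminium has the larger α, so on heating it would change length more than the invar if both were free. The rigid plates force a common final length, so the aluminium is put into compression and the invar into tension, with equal and opposite forces P (no external load).
Setting the final lengths equal and cancelling L: (α₁ − α₂)ΔT = P/(A₁E₁) + P/(A₂E₂).
|α₁ − α₂|·ΔT = 22.1×10⁻⁶ × 142 = 0.003138.
1/(A₁E₁) + 1/(A₂E₂) = 1/(1425×142×10³) + 1/(2325×70×10³) = 1.109×10⁻⁸ N⁻¹.
P = 0.003138 / 1.109×10⁻⁸ = 283100 N = 283.1 kN.
σ_{invar} = P/A₁ = 283100/1425 = 198.6 MPa, tensile.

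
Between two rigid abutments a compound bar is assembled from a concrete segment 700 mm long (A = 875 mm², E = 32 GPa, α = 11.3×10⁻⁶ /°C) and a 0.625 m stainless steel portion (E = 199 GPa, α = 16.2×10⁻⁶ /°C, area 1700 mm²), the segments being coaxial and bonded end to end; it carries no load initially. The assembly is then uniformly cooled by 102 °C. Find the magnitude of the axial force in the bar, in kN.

With the walls removed the bar would change length by δ_free = Σ αᵢΔT Lᵢ = 11.3×10⁻⁶×102×700 + 16.2×10⁻⁶×102×625 = 1.84 mm.
Since the ends are fixed, an axial force P builds up, equal in every segment, with P · Σ Lᵢ/(AᵢEᵢ) = δ_free.
The series flexibility is Σ Lᵢ/(AᵢEᵢ) = 700/(875×32×10³) + 625/(1700×199×10³) = 2.685×10⁻⁵ mm/N.
Hence P = δ_free / Σ(L/AE) = 1.84/2.685×10⁻⁵ = 68.52 kN (tensile).

P ≈ 68.5 kN (tensile)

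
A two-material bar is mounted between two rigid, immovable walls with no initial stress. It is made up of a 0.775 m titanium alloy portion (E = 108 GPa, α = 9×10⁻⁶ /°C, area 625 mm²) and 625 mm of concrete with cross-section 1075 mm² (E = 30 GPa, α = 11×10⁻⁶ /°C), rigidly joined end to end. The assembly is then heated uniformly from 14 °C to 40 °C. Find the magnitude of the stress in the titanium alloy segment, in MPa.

σ ≈ 18.7 MPa (compressive)

With the walls removed the bar would change length by δ_free = Σ αᵢΔT Lᵢ = 9×10⁻⁶×26×775 + 11×10⁻⁶×26×625 = 0.3601 mm.
The rigid supports impose zero overall length change; the single axial force P common to all segments must satisfy P Σ Lᵢ/(AᵢEᵢ) = δ_free.
Σ Lᵢ/(AᵢEᵢ) = 775/(625×108×10³) + 625/(1075×30×10³) = 3.086×10⁻⁵ mm/N.
So P = 0.3601 / 3.086×10⁻⁵ = 11.67 kN, compressive.
σ_{titanium alloy} = P / A = 11670 / 625 = 18.67 MPa.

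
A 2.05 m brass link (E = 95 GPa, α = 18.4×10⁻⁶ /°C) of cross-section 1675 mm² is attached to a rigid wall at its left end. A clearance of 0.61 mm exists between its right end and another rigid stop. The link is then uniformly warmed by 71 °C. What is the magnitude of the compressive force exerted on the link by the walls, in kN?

Unrestrained expansion: δ_free = αΔT L = 18.4×10⁻⁶ × 71 × 2050 = 2.678 mm.
The gap closes (δ_free > 0.61 mm) and the wall then resists a further 2.678 − 0.61 = 2.068 mm of expansion.
Compatibility: PL/(AE) = 2.068 mm, so σ = P/A = E × (2.068/2050) = 95.84 MPa.
P = σA = 95.84 × 1675 = 160.5 kN.

P ≈ 161 kN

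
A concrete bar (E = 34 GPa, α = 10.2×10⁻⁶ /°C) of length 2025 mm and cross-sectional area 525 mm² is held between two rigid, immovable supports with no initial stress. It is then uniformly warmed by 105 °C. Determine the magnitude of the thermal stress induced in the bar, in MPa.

The supports are rigid, so the total axial strain is zero. The restrained thermal strain is ε = αΔT = 10.2×10⁻⁶ × 105 = 1071×10⁻⁶.
Hence σ = E·αΔT = 34×10³ × 1071×10⁻⁶ = 36.41 MPa, compressive.

σ ≈ 36.4 MPa (compressive)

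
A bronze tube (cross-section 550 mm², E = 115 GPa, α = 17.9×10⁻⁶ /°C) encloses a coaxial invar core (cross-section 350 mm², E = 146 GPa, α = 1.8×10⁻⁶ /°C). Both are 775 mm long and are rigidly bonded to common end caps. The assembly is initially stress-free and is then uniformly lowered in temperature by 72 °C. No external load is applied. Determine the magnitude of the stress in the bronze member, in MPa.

Equilibrium of a rigid end plate with no external load gives equal and opposite internal forces ±P in the two members. Since α_{bronze} > α_{invar}, cooling drives the bronze into tension and the invar into compression.
Setting the final lengths equal and cancelling L: (α₁ − α₂)ΔT = P/(A₁E₁) + P/(A₂E₂).
|α₁ − α₂|·ΔT = 16.1×10⁻⁶ × 72 = 0.001159.
1/(A₁E₁) + 1/(A₂E₂) = 1/(550×115×10³) + 1/(350×146×10³) = 3.538×10⁻⁸ N⁻¹.
P = 0.001159 / 3.538×10⁻⁸ = 32760 N = 32.76 kN.
σ_{bronze} = P/A₁ = 32760/550 = 59.57 MPa, tensile.

σ ≈ 59.6 MPa (tensile)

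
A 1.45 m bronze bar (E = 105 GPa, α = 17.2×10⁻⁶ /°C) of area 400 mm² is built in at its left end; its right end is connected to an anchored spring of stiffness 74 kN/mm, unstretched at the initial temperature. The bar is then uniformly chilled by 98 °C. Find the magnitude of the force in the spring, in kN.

P ≈ 50.9 kN

The unrestrained thermal change is αΔT L = 17.2×10⁻⁶ × 98 × 1450 = 2.444 mm.
With a force P in the spring, the elastic change of the bar is PL/(AE) and that of the spring is P/k; compatibility requires their sum to equal δ_free.
P [ L/(AE) + 1/k ] = δ_free → P [ 1450/(400×105×10³) + 1/(74×10³) ] = 2.444.
P = 2.444 / 4.804×10⁻⁵ = 50880 N.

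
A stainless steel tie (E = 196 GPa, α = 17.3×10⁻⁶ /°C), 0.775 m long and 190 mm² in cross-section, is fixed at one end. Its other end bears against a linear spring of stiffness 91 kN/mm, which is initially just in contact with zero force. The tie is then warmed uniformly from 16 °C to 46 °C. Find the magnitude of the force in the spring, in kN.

Free thermal expansion: δ_free = αΔT L = 17.3×10⁻⁶ × 30 × 775 = 0.4022 mm.
Let P be the compressive force at the spring. The tie shortens elastically by PL/(AE) and the spring compresses by P/k; together these equal δ_free.
P [ L/(AE) + 1/k ] = δ_free → P [ 775/(190×196×10³) + 1/(91×10³) ] = 0.4022.
P = 0.4022 / 3.18×10⁻⁵ = 12650 N.

P ≈ 12.6 kN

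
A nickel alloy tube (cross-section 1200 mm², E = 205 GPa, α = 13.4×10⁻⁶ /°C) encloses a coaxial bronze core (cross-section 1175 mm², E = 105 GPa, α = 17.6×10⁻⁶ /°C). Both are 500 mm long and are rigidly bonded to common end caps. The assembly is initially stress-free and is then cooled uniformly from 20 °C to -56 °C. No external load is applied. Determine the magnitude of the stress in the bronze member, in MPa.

The bronze has the larger α, so on cooling it would change length more than the nickel alloy if both were free. The rigid plates force a common final length, so the bronze is put into tension and the nickel alloy into compression, with equal and opposite forces P (no external load).
Compatibility of the two members (thermal + elastic change equal): (α₁ − α₂)ΔT = P·[1/(A₁E₁) + 1/(A₂E₂)].
|α₁ − α₂|·ΔT = 4.2×10⁻⁶ × 76 = 0.0003192.
1/(A₁E₁) + 1/(A₂E₂) = 1/(1200×205×10³) + 1/(1175×105×10³) = 1.217×10⁻⁸ N⁻¹.
So P = 0.0003192 / 1.217×10⁻⁸ = 26.23 kN.
σ_{bronze} = P/A₂ = 26230/1175 = 22.32 MPa, tensile.

σ ≈ 22.3 MPa (tensile)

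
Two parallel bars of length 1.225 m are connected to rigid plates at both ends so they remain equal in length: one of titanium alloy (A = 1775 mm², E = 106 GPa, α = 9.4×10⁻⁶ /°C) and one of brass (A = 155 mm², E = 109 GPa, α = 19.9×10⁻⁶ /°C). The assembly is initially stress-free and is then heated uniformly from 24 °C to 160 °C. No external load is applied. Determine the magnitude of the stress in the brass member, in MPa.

The brass has the larger α, so on heating it would change length more than the titanium alloy if both were free. The rigid plates force a common final length, so the brass is put into compression and the titanium alloy into tension, with equal and opposite forces P (no external load).
Compatibility of the two members (thermal + elastic change equal): (α₁ − α₂)ΔT = P·[1/(A₁E₁) + 1/(A₂E₂)].
|α₁ − α₂|·ΔT = 10.5×10⁻⁶ × 136 = 0.001428.
1/(A₁E₁) + 1/(A₂E₂) = 1/(1775×106×10³) + 1/(155×109×10³) = 6.45×10⁻⁸ N⁻¹.
P = 0.001428 / 6.45×10⁻⁸ = 22140 N = 22.14 kN.
σ_{brass} = P/A₂ = 22140/155 = 142.8 MPa, compressive.

σ ≈ 143 MPa (compressive)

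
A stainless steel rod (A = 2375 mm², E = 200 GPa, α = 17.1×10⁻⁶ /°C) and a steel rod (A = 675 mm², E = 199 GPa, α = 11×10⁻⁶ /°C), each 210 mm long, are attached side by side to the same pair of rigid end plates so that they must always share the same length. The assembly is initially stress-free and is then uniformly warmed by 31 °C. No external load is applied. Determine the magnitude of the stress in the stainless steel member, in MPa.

Equilibrium of a rigid end plate with no external load gives equal and opposite internal forces ±P in the two members. Since α_{stainless steel} > α_{steel}, heating drives the stainless steel into compression and the steel into tension.
Setting the final lengths equal and cancelling L: (α₁ − α₂)ΔT = P/(A₁E₁) + P/(A₂E₂).
|α₁ − α₂|·ΔT = 6.1×10⁻⁶ × 31 = 0.0001891.
1/(A₁E₁) + 1/(A₂E₂) = 1/(2375×200×10³) + 1/(675×199×10³) = 9.55×10⁻⁹ N⁻¹.
So P = 0.0001891 / 9.55×10⁻⁹ = 19.8 kN.
σ_{stainless steel} = P/A₁ = 19800/2375 = 8.337 MPa, compressive.

σ ≈ 8.34 MPa (compressive)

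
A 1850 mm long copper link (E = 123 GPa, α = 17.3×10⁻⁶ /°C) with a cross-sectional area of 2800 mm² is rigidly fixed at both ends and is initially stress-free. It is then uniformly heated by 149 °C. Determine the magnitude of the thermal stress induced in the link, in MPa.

σ ≈ 317 MPa (compressive)

Because both ends are immovable the net strain is zero, and the suppressed thermal strain is αΔT = 17.3×10⁻⁶ × 149 = 2577.7×10⁻⁶.
The stress required to suppress this strain is σ = Eε = 123×10³ × 2577.7×10⁻⁶ = 317.1 MPa, compressive since the link is trying to expand.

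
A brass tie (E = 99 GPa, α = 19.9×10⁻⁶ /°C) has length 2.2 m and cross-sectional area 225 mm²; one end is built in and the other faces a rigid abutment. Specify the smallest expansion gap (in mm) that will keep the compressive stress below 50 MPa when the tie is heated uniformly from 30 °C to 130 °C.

g ≈ 3.27 mm

With no wall the tie would lengthen by αΔT L = 19.9×10⁻⁶ × 100 × 2200 = 4.378 mm.
At the allowable stress the elastic shortening the wall may impose is σL/E = 50 × 2200 / (99×10³) = 1.111 mm.
So the gap has to take up the difference, g_min = δ_free − σL/E = 4.378 − 1.111 = 3.267 mm.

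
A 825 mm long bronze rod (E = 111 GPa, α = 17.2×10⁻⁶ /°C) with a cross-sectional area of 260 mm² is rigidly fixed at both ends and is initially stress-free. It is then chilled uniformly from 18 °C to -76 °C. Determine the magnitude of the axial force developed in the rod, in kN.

P ≈ 46.7 kN (tensile)

With zero net strain, σ = E·αΔT = 111 GPa × 17.2×10⁻⁶ × 94 = 179.5 MPa.
P = AEαΔT = 260 × 111×10³ × 17.2×10⁻⁶ × 94 = 46.66 kN (tensile).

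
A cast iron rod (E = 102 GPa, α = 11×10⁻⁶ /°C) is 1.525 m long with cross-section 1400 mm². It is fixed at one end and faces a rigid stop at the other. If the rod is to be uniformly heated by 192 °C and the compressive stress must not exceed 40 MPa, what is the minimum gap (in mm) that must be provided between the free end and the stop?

g ≈ 2.62 mm

With no wall the rod would lengthen by αΔT L = 11×10⁻⁶ × 192 × 1525 = 3.221 mm.
A stress of 40 MPa corresponds to the wall pushing the rod back by σL/E = 40×1525/(102×10³) = 0.598 mm.
The gap must absorb the remainder: g_min = 3.221 − 0.598 = 2.623 mm.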